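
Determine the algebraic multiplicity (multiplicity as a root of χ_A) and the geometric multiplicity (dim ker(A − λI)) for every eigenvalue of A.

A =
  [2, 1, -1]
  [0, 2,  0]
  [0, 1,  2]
λ = 2: alg = 3, geom = 1

Step 1 — factor the characteristic polynomial to read off the algebraic multiplicities:
  χ_A(x) = (x - 2)^3

Step 2 — compute geometric multiplicities via the rank-nullity identity g(λ) = n − rank(A − λI):
  rank(A − (2)·I) = 2, so dim ker(A − (2)·I) = n − 2 = 1

Summary:
  λ = 2: algebraic multiplicity = 3, geometric multiplicity = 1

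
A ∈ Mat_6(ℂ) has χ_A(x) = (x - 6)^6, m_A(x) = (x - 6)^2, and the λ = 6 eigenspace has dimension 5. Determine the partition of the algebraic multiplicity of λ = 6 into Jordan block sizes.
Block sizes for λ = 6: [2, 1, 1, 1, 1]

Step 1 — from the characteristic polynomial, algebraic multiplicity of λ = 6 is 6. From dim ker(A − (6)·I) = 5, there are exactly 5 Jordan blocks for λ = 6.
Step 2 — from the minimal polynomial, the factor (x − 6)^2 tells us the largest block for λ = 6 has size 2.
Step 3 — with total size 6, 5 blocks, and largest block 2, the block sizes (in nonincreasing order) are [2, 1, 1, 1, 1].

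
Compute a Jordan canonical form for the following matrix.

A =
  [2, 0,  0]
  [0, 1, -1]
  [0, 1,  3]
J_2(2) ⊕ J_1(2)

The characteristic polynomial is
  det(x·I − A) = x^3 - 6*x^2 + 12*x - 8 = (x - 2)^3

Eigenvalues and multiplicities (the geometric multiplicity of λ is n − rank(A − λI), which equals the number of Jordan blocks for λ):
  λ = 2: algebraic multiplicity = 3, geometric multiplicity = 2

Determining the block sizes for each eigenvalue:
  λ = 2: 2 blocks summing to 3 forces exactly one block of size 2 and the rest size 1 → block sizes [2, 1]

Assembling the blocks gives a Jordan form
J =
  [2, 1, 0]
  [0, 2, 0]
  [0, 0, 2]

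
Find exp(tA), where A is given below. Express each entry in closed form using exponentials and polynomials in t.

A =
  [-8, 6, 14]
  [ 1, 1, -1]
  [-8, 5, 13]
e^{tA} =
  [-3*t^2*exp(2*t) - 10*t*exp(2*t) + exp(2*t), 2*t^2*exp(2*t) + 6*t*exp(2*t), 4*t^2*exp(2*t) + 14*t*exp(2*t)]
  [-3*t^2*exp(2*t)/2 + t*exp(2*t), t^2*exp(2*t) - t*exp(2*t) + exp(2*t), 2*t^2*exp(2*t) - t*exp(2*t)]
  [-3*t^2*exp(2*t)/2 - 8*t*exp(2*t), t^2*exp(2*t) + 5*t*exp(2*t), 2*t^2*exp(2*t) + 11*t*exp(2*t) + exp(2*t)]

Strategy: write A = P · J · P⁻¹ where J is a Jordan canonical form, so e^{tA} = P · e^{tJ} · P⁻¹, and e^{tJ} can be computed block-by-block.

A has Jordan form
J =
  [2, 1, 0]
  [0, 2, 1]
  [0, 0, 2]
(up to reordering of blocks).

Per-block formulas:
  For a 3×3 Jordan block J_3(2): exp(t · J_3(2)) = e^(2t)·(I + t·N + (t^2/2)·N^2), where N is the 3×3 nilpotent shift.

After assembling e^{tJ} and conjugating by P, we get:

e^{tA} =
  [-3*t^2*exp(2*t) - 10*t*exp(2*t) + exp(2*t), 2*t^2*exp(2*t) + 6*t*exp(2*t), 4*t^2*exp(2*t) + 14*t*exp(2*t)]
  [-3*t^2*exp(2*t)/2 + t*exp(2*t), t^2*exp(2*t) - t*exp(2*t) + exp(2*t), 2*t^2*exp(2*t) - t*exp(2*t)]
  [-3*t^2*exp(2*t)/2 - 8*t*exp(2*t), t^2*exp(2*t) + 5*t*exp(2*t), 2*t^2*exp(2*t) + 11*t*exp(2*t) + exp(2*t)]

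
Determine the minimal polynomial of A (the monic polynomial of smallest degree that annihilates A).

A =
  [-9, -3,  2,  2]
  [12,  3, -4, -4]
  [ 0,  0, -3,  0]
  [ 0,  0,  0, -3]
x^2 + 6*x + 9

The characteristic polynomial is χ_A(x) = (x + 3)^4, so the eigenvalues are known. The minimal polynomial is
  m_A(x) = Π_λ (x − λ)^{k_λ}
where k_λ is the size of the *largest* Jordan block for λ (equivalently, the smallest k with (A − λI)^k v = 0 for every generalised eigenvector v of λ).

  λ = -3: largest Jordan block has size 2, contributing (x + 3)^2

So m_A(x) = (x + 3)^2 = x^2 + 6*x + 9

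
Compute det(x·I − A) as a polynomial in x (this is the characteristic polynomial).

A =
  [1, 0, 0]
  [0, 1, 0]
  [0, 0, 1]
x^3 - 3*x^2 + 3*x - 1

Expanding det(x·I − A) (e.g. by cofactor expansion or by noting that A is similar to its Jordan form J, which has the same characteristic polynomial as A) gives
  χ_A(x) = x^3 - 3*x^2 + 3*x - 1
which factors as (x - 1)^3. The eigenvalues (with algebraic multiplicities) are λ = 1 with multiplicity 3.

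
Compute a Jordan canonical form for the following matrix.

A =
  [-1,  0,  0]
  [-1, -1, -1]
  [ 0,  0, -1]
J_2(-1) ⊕ J_1(-1)

The characteristic polynomial is
  det(x·I − A) = x^3 + 3*x^2 + 3*x + 1 = (x + 1)^3

Eigenvalues and multiplicities (the geometric multiplicity of λ is n − rank(A − λI), which equals the number of Jordan blocks for λ):
  λ = -1: algebraic multiplicity = 3, geometric multiplicity = 2

Determining the block sizes for each eigenvalue:
  λ = -1: 2 blocks summing to 3 forces exactly one block of size 2 and the rest size 1 → block sizes [2, 1]

Assembling the blocks gives a Jordan form
J =
  [-1,  1,  0]
  [ 0, -1,  0]
  [ 0,  0, -1]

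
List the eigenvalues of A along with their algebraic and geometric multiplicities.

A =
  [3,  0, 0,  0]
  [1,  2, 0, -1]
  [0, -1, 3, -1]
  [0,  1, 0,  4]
λ = 3: alg = 4, geom = 2

Step 1 — factor the characteristic polynomial to read off the algebraic multiplicities:
  χ_A(x) = (x - 3)^4

Step 2 — compute geometric multiplicities via the rank-nullity identity g(λ) = n − rank(A − λI):
  rank(A − (3)·I) = 2, so dim ker(A − (3)·I) = n − 2 = 2

Summary:
  λ = 3: algebraic multiplicity = 4, geometric multiplicity = 2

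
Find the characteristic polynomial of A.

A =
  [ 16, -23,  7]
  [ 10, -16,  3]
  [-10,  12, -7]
x^3 + 7*x^2 + 8*x - 16

Expanding det(x·I − A) (e.g. by cofactor expansion or by noting that A is similar to its Jordan form J, which has the same characteristic polynomial as A) gives
  χ_A(x) = x^3 + 7*x^2 + 8*x - 16
which factors as (x - 1)*(x + 4)^2. The eigenvalues (with algebraic multiplicities) are λ = -4 with multiplicity 2, λ = 1 with multiplicity 1.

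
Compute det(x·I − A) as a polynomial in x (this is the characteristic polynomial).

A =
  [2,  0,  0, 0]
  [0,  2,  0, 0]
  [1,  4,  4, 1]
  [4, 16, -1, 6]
x^4 - 14*x^3 + 69*x^2 - 140*x + 100

Expanding det(x·I − A) (e.g. by cofactor expansion or by noting that A is similar to its Jordan form J, which has the same characteristic polynomial as A) gives
  χ_A(x) = x^4 - 14*x^3 + 69*x^2 - 140*x + 100
which factors as (x - 5)^2*(x - 2)^2. The eigenvalues (with algebraic multiplicities) are λ = 2 with multiplicity 2, λ = 5 with multiplicity 2.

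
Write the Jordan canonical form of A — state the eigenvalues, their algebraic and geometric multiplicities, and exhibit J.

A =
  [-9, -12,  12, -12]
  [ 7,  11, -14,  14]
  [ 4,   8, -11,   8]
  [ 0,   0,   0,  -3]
J_2(-3) ⊕ J_1(-3) ⊕ J_1(-3)

The characteristic polynomial is
  det(x·I − A) = x^4 + 12*x^3 + 54*x^2 + 108*x + 81 = (x + 3)^4

Eigenvalues and multiplicities (the geometric multiplicity of λ is n − rank(A − λI), which equals the number of Jordan blocks for λ):
  λ = -3: algebraic multiplicity = 4, geometric multiplicity = 3

Determining the block sizes for each eigenvalue:
  λ = -3: 3 blocks summing to 4 forces exactly one block of size 2 and the rest size 1 → block sizes [2, 1, 1]

Assembling the blocks gives a Jordan form
J =
  [-3,  1,  0,  0]
  [ 0, -3,  0,  0]
  [ 0,  0, -3,  0]
  [ 0,  0,  0, -3]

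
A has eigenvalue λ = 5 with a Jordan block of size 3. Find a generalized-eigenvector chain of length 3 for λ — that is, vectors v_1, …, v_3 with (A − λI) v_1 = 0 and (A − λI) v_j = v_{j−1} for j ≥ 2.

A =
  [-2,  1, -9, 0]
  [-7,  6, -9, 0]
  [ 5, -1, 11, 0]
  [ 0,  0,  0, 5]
A Jordan chain for λ = 5 of length 3:
v_1 = (-3, -3, 2, 0)ᵀ
v_2 = (-7, -7, 5, 0)ᵀ
v_3 = (1, 0, 0, 0)ᵀ

Let N = A − (5)·I. We want v_3 with N^3 v_3 = 0 but N^2 v_3 ≠ 0; then v_{j-1} := N · v_j for j = 3, …, 2.

Pick v_3 = (1, 0, 0, 0)ᵀ.
Then v_2 = N · v_3 = (-7, -7, 5, 0)ᵀ.
Then v_1 = N · v_2 = (-3, -3, 2, 0)ᵀ.

Sanity check: (A − (5)·I) v_1 = (0, 0, 0, 0)ᵀ = 0. ✓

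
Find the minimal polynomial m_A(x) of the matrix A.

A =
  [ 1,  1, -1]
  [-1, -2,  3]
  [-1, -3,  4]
x^3 - 3*x^2 + 3*x - 1

The characteristic polynomial is χ_A(x) = (x - 1)^3, so the eigenvalues are known. The minimal polynomial is
  m_A(x) = Π_λ (x − λ)^{k_λ}
where k_λ is the size of the *largest* Jordan block for λ (equivalently, the smallest k with (A − λI)^k v = 0 for every generalised eigenvector v of λ).

  λ = 1: largest Jordan block has size 3, contributing (x − 1)^3

So m_A(x) = (x - 1)^3 = x^3 - 3*x^2 + 3*x - 1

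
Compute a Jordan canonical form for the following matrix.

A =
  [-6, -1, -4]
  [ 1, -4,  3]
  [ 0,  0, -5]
J_3(-5)

The characteristic polynomial is
  det(x·I − A) = x^3 + 15*x^2 + 75*x + 125 = (x + 5)^3

Eigenvalues and multiplicities (the geometric multiplicity of λ is n − rank(A − λI), which equals the number of Jordan blocks for λ):
  λ = -5: algebraic multiplicity = 3, geometric multiplicity = 1

Determining the block sizes for each eigenvalue:
  λ = -5: one block (gm = 1), so the single block has size am = 3 → block sizes [3]

Assembling the blocks gives a Jordan form
J =
  [-5,  1,  0]
  [ 0, -5,  1]
  [ 0,  0, -5]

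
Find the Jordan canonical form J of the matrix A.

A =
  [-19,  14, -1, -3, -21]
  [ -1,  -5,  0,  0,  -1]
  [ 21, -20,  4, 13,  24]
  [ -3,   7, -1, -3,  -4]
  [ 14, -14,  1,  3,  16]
J_2(-5) ⊕ J_3(1)

The characteristic polynomial is
  det(x·I − A) = x^5 + 7*x^4 - 2*x^3 - 46*x^2 + 65*x - 25 = (x - 1)^3*(x + 5)^2

Eigenvalues and multiplicities (the geometric multiplicity of λ is n − rank(A − λI), which equals the number of Jordan blocks for λ):
  λ = -5: algebraic multiplicity = 2, geometric multiplicity = 1
  λ = 1: algebraic multiplicity = 3, geometric multiplicity = 1

Determining the block sizes for each eigenvalue:
  λ = -5: one block (gm = 1), so the single block has size am = 2 → block sizes [2]
  λ = 1: one block (gm = 1), so the single block has size am = 3 → block sizes [3]

Assembling the blocks gives a Jordan form
J =
  [-5,  1, 0, 0, 0]
  [ 0, -5, 0, 0, 0]
  [ 0,  0, 1, 1, 0]
  [ 0,  0, 0, 1, 1]
  [ 0,  0, 0, 0, 1]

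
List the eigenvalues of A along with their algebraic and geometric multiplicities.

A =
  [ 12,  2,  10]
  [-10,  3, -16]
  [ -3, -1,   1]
λ = 5: alg = 2, geom = 1; λ = 6: alg = 1, geom = 1

Step 1 — factor the characteristic polynomial to read off the algebraic multiplicities:
  χ_A(x) = (x - 6)*(x - 5)^2

Step 2 — compute geometric multiplicities via the rank-nullity identity g(λ) = n − rank(A − λI):
  rank(A − (5)·I) = 2, so dim ker(A − (5)·I) = n − 2 = 1
  rank(A − (6)·I) = 2, so dim ker(A − (6)·I) = n − 2 = 1

Summary:
  λ = 5: algebraic multiplicity = 2, geometric multiplicity = 1
  λ = 6: algebraic multiplicity = 1, geometric multiplicity = 1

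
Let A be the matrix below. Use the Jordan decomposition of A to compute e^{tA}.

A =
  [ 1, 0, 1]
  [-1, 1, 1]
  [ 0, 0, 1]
e^{tA} =
  [exp(t), 0, t*exp(t)]
  [-t*exp(t), exp(t), -t^2*exp(t)/2 + t*exp(t)]
  [0, 0, exp(t)]

Strategy: write A = P · J · P⁻¹ where J is a Jordan canonical form, so e^{tA} = P · e^{tJ} · P⁻¹, and e^{tJ} can be computed block-by-block.

A has Jordan form
J =
  [1, 1, 0]
  [0, 1, 1]
  [0, 0, 1]
(up to reordering of blocks).

Per-block formulas:
  For a 3×3 Jordan block J_3(1): exp(t · J_3(1)) = e^(1t)·(I + t·N + (t^2/2)·N^2), where N is the 3×3 nilpotent shift.

After assembling e^{tJ} and conjugating by P, we get:

e^{tA} =
  [exp(t), 0, t*exp(t)]
  [-t*exp(t), exp(t), -t^2*exp(t)/2 + t*exp(t)]
  [0, 0, exp(t)]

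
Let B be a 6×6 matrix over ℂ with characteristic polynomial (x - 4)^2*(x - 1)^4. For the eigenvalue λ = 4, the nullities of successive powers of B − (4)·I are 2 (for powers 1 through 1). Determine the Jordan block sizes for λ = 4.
Block sizes for λ = 4: [1, 1]

From the dimensions of kernels of powers, the number of Jordan blocks of size at least j is d_j − d_{j−1} where d_j = dim ker(N^j) (with d_0 = 0). Computing the differences gives [2].
The number of blocks of size exactly k is (#blocks of size ≥ k) − (#blocks of size ≥ k + 1), so the partition is: 2 block(s) of size 1.
In nonincreasing order the block sizes are [1, 1].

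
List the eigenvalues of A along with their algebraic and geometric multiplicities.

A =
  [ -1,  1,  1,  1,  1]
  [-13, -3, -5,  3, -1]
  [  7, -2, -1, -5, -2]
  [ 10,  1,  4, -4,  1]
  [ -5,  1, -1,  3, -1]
λ = -2: alg = 5, geom = 3

Step 1 — factor the characteristic polynomial to read off the algebraic multiplicities:
  χ_A(x) = (x + 2)^5

Step 2 — compute geometric multiplicities via the rank-nullity identity g(λ) = n − rank(A − λI):
  rank(A − (-2)·I) = 2, so dim ker(A − (-2)·I) = n − 2 = 3

Summary:
  λ = -2: algebraic multiplicity = 5, geometric multiplicity = 3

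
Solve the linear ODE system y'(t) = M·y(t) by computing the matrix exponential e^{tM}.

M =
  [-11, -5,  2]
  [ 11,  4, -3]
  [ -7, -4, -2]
e^{tM} =
  [-5*t^2*exp(-3*t)/2 - 8*t*exp(-3*t) + exp(-3*t), -3*t^2*exp(-3*t)/2 - 5*t*exp(-3*t), t^2*exp(-3*t)/2 + 2*t*exp(-3*t)]
  [5*t^2*exp(-3*t) + 11*t*exp(-3*t), 3*t^2*exp(-3*t) + 7*t*exp(-3*t) + exp(-3*t), -t^2*exp(-3*t) - 3*t*exp(-3*t)]
  [5*t^2*exp(-3*t)/2 - 7*t*exp(-3*t), 3*t^2*exp(-3*t)/2 - 4*t*exp(-3*t), -t^2*exp(-3*t)/2 + t*exp(-3*t) + exp(-3*t)]

Strategy: write M = P · J · P⁻¹ where J is a Jordan canonical form, so e^{tM} = P · e^{tJ} · P⁻¹, and e^{tJ} can be computed block-by-block.

M has Jordan form
J =
  [-3,  1,  0]
  [ 0, -3,  1]
  [ 0,  0, -3]
(up to reordering of blocks).

Per-block formulas:
  For a 3×3 Jordan block J_3(-3): exp(t · J_3(-3)) = e^(-3t)·(I + t·N + (t^2/2)·N^2), where N is the 3×3 nilpotent shift.

After assembling e^{tJ} and conjugating by P, we get:

e^{tM} =
  [-5*t^2*exp(-3*t)/2 - 8*t*exp(-3*t) + exp(-3*t), -3*t^2*exp(-3*t)/2 - 5*t*exp(-3*t), t^2*exp(-3*t)/2 + 2*t*exp(-3*t)]
  [5*t^2*exp(-3*t) + 11*t*exp(-3*t), 3*t^2*exp(-3*t) + 7*t*exp(-3*t) + exp(-3*t), -t^2*exp(-3*t) - 3*t*exp(-3*t)]
  [5*t^2*exp(-3*t)/2 - 7*t*exp(-3*t), 3*t^2*exp(-3*t)/2 - 4*t*exp(-3*t), -t^2*exp(-3*t)/2 + t*exp(-3*t) + exp(-3*t)]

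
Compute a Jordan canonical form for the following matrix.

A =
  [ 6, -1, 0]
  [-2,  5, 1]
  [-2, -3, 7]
J_3(6)

The characteristic polynomial is
  det(x·I − A) = x^3 - 18*x^2 + 108*x - 216 = (x - 6)^3

Eigenvalues and multiplicities (the geometric multiplicity of λ is n − rank(A − λI), which equals the number of Jordan blocks for λ):
  λ = 6: algebraic multiplicity = 3, geometric multiplicity = 1

Determining the block sizes for each eigenvalue:
  λ = 6: one block (gm = 1), so the single block has size am = 3 → block sizes [3]

Assembling the blocks gives a Jordan form
J =
  [6, 1, 0]
  [0, 6, 1]
  [0, 0, 6]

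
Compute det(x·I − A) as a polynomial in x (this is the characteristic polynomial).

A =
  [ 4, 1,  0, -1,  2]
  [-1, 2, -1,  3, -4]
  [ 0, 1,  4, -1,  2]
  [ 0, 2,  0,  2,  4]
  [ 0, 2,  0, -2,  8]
x^5 - 20*x^4 + 160*x^3 - 640*x^2 + 1280*x - 1024

Expanding det(x·I − A) (e.g. by cofactor expansion or by noting that A is similar to its Jordan form J, which has the same characteristic polynomial as A) gives
  χ_A(x) = x^5 - 20*x^4 + 160*x^3 - 640*x^2 + 1280*x - 1024
which factors as (x - 4)^5. The eigenvalues (with algebraic multiplicities) are λ = 4 with multiplicity 5.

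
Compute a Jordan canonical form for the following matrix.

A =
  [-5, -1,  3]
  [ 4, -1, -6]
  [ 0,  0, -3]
J_2(-3) ⊕ J_1(-3)

The characteristic polynomial is
  det(x·I − A) = x^3 + 9*x^2 + 27*x + 27 = (x + 3)^3

Eigenvalues and multiplicities (the geometric multiplicity of λ is n − rank(A − λI), which equals the number of Jordan blocks for λ):
  λ = -3: algebraic multiplicity = 3, geometric multiplicity = 2

Determining the block sizes for each eigenvalue:
  λ = -3: 2 blocks summing to 3 forces exactly one block of size 2 and the rest size 1 → block sizes [2, 1]

Assembling the blocks gives a Jordan form
J =
  [-3,  1,  0]
  [ 0, -3,  0]
  [ 0,  0, -3]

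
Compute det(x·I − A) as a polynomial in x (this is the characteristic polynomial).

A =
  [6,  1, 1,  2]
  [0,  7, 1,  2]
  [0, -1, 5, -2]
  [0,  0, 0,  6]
x^4 - 24*x^3 + 216*x^2 - 864*x + 1296

Expanding det(x·I − A) (e.g. by cofactor expansion or by noting that A is similar to its Jordan form J, which has the same characteristic polynomial as A) gives
  χ_A(x) = x^4 - 24*x^3 + 216*x^2 - 864*x + 1296
which factors as (x - 6)^4. The eigenvalues (with algebraic multiplicities) are λ = 6 with multiplicity 4.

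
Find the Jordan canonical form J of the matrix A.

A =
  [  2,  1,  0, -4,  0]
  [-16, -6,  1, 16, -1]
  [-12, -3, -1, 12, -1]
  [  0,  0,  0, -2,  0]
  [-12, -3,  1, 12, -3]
J_3(-2) ⊕ J_1(-2) ⊕ J_1(-2)

The characteristic polynomial is
  det(x·I − A) = x^5 + 10*x^4 + 40*x^3 + 80*x^2 + 80*x + 32 = (x + 2)^5

Eigenvalues and multiplicities (the geometric multiplicity of λ is n − rank(A − λI), which equals the number of Jordan blocks for λ):
  λ = -2: algebraic multiplicity = 5, geometric multiplicity = 3

Determining the block sizes for each eigenvalue:
  λ = -2: with am = 5 and gm = 3, the partition is not yet determined (e.g. several partitions of 5 into 3 parts exist). Let N = A − (-2)·I. Computing rank(N^1) = 2, rank(N^2) = 1, rank(N^3) = 0; the number of blocks of size ≥ j is rank(N^{j−1}) − rank(N^j), giving [3, 1, 1]. So we have 1 block(s) of size 3, 2 block(s) of size 1 → block sizes [3, 1, 1]

Assembling the blocks gives a Jordan form
J =
  [-2,  1,  0,  0,  0]
  [ 0, -2,  1,  0,  0]
  [ 0,  0, -2,  0,  0]
  [ 0,  0,  0, -2,  0]
  [ 0,  0,  0,  0, -2]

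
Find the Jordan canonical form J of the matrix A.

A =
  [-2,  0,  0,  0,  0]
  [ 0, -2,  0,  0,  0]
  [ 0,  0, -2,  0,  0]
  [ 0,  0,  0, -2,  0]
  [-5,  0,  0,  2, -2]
J_2(-2) ⊕ J_1(-2) ⊕ J_1(-2) ⊕ J_1(-2)

The characteristic polynomial is
  det(x·I − A) = x^5 + 10*x^4 + 40*x^3 + 80*x^2 + 80*x + 32 = (x + 2)^5

Eigenvalues and multiplicities (the geometric multiplicity of λ is n − rank(A − λI), which equals the number of Jordan blocks for λ):
  λ = -2: algebraic multiplicity = 5, geometric multiplicity = 4

Determining the block sizes for each eigenvalue:
  λ = -2: 4 blocks summing to 5 forces exactly one block of size 2 and the rest size 1 → block sizes [2, 1, 1, 1]

Assembling the blocks gives a Jordan form
J =
  [-2,  1,  0,  0,  0]
  [ 0, -2,  0,  0,  0]
  [ 0,  0, -2,  0,  0]
  [ 0,  0,  0, -2,  0]
  [ 0,  0,  0,  0, -2]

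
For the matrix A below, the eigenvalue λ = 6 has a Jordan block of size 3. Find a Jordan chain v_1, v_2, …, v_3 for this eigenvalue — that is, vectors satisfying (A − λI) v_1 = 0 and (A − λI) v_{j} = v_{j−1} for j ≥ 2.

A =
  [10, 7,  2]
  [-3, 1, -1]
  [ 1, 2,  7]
A Jordan chain for λ = 6 of length 3:
v_1 = (-3, 2, -1)ᵀ
v_2 = (4, -3, 1)ᵀ
v_3 = (1, 0, 0)ᵀ

Let N = A − (6)·I. We want v_3 with N^3 v_3 = 0 but N^2 v_3 ≠ 0; then v_{j-1} := N · v_j for j = 3, …, 2.

Pick v_3 = (1, 0, 0)ᵀ.
Then v_2 = N · v_3 = (4, -3, 1)ᵀ.
Then v_1 = N · v_2 = (-3, 2, -1)ᵀ.

Sanity check: (A − (6)·I) v_1 = (0, 0, 0)ᵀ = 0. ✓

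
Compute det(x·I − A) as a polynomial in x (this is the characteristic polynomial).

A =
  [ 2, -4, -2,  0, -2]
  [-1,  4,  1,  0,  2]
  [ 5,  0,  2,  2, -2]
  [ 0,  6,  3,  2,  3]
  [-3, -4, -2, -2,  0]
x^5 - 10*x^4 + 40*x^3 - 80*x^2 + 80*x - 32

Expanding det(x·I − A) (e.g. by cofactor expansion or by noting that A is similar to its Jordan form J, which has the same characteristic polynomial as A) gives
  χ_A(x) = x^5 - 10*x^4 + 40*x^3 - 80*x^2 + 80*x - 32
which factors as (x - 2)^5. The eigenvalues (with algebraic multiplicities) are λ = 2 with multiplicity 5.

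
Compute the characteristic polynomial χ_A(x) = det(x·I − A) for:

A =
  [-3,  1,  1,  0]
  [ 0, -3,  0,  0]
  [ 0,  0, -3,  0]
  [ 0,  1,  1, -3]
x^4 + 12*x^3 + 54*x^2 + 108*x + 81

Expanding det(x·I − A) (e.g. by cofactor expansion or by noting that A is similar to its Jordan form J, which has the same characteristic polynomial as A) gives
  χ_A(x) = x^4 + 12*x^3 + 54*x^2 + 108*x + 81
which factors as (x + 3)^4. The eigenvalues (with algebraic multiplicities) are λ = -3 with multiplicity 4.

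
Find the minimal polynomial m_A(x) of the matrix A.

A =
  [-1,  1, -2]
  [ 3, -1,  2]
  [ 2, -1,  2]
x^3

The characteristic polynomial is χ_A(x) = x^3, so the eigenvalues are known. The minimal polynomial is
  m_A(x) = Π_λ (x − λ)^{k_λ}
where k_λ is the size of the *largest* Jordan block for λ (equivalently, the smallest k with (A − λI)^k v = 0 for every generalised eigenvector v of λ).

  λ = 0: largest Jordan block has size 3, contributing (x − 0)^3

So m_A(x) = x^3 = x^3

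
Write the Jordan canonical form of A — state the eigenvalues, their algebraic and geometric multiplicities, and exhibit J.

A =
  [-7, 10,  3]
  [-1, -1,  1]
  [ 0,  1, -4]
J_3(-4)

The characteristic polynomial is
  det(x·I − A) = x^3 + 12*x^2 + 48*x + 64 = (x + 4)^3

Eigenvalues and multiplicities (the geometric multiplicity of λ is n − rank(A − λI), which equals the number of Jordan blocks for λ):
  λ = -4: algebraic multiplicity = 3, geometric multiplicity = 1

Determining the block sizes for each eigenvalue:
  λ = -4: one block (gm = 1), so the single block has size am = 3 → block sizes [3]

Assembling the blocks gives a Jordan form
J =
  [-4,  1,  0]
  [ 0, -4,  1]
  [ 0,  0, -4]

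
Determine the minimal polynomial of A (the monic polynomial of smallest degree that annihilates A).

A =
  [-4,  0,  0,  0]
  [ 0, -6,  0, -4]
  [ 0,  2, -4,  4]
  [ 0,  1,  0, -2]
x^2 + 8*x + 16

The characteristic polynomial is χ_A(x) = (x + 4)^4, so the eigenvalues are known. The minimal polynomial is
  m_A(x) = Π_λ (x − λ)^{k_λ}
where k_λ is the size of the *largest* Jordan block for λ (equivalently, the smallest k with (A − λI)^k v = 0 for every generalised eigenvector v of λ).

  λ = -4: largest Jordan block has size 2, contributing (x + 4)^2

So m_A(x) = (x + 4)^2 = x^2 + 8*x + 16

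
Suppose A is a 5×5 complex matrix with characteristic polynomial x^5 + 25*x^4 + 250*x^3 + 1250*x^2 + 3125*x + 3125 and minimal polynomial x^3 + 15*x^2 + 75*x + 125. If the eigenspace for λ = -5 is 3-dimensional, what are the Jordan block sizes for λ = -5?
Block sizes for λ = -5: [3, 1, 1]

Step 1 — from the characteristic polynomial, algebraic multiplicity of λ = -5 is 5. From dim ker(A − (-5)·I) = 3, there are exactly 3 Jordan blocks for λ = -5.
Step 2 — from the minimal polynomial, the factor (x + 5)^3 tells us the largest block for λ = -5 has size 3.
Step 3 — with total size 5, 3 blocks, and largest block 3, the block sizes (in nonincreasing order) are [3, 1, 1].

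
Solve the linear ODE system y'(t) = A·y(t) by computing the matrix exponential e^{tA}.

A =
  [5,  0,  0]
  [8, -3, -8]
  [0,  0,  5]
e^{tA} =
  [exp(5*t), 0, 0]
  [exp(5*t) - exp(-3*t), exp(-3*t), -exp(5*t) + exp(-3*t)]
  [0, 0, exp(5*t)]

Strategy: write A = P · J · P⁻¹ where J is a Jordan canonical form, so e^{tA} = P · e^{tJ} · P⁻¹, and e^{tJ} can be computed block-by-block.

A has Jordan form
J =
  [-3, 0, 0]
  [ 0, 5, 0]
  [ 0, 0, 5]
(up to reordering of blocks).

Per-block formulas:
  For a 1×1 block at λ = -3: exp(t · [-3]) = [e^(-3t)].
  For a 1×1 block at λ = 5: exp(t · [5]) = [e^(5t)].

After assembling e^{tJ} and conjugating by P, we get:

e^{tA} =
  [exp(5*t), 0, 0]
  [exp(5*t) - exp(-3*t), exp(-3*t), -exp(5*t) + exp(-3*t)]
  [0, 0, exp(5*t)]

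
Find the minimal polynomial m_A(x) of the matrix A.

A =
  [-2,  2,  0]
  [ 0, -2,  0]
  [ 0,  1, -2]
x^2 + 4*x + 4

The characteristic polynomial is χ_A(x) = (x + 2)^3, so the eigenvalues are known. The minimal polynomial is
  m_A(x) = Π_λ (x − λ)^{k_λ}
where k_λ is the size of the *largest* Jordan block for λ (equivalently, the smallest k with (A − λI)^k v = 0 for every generalised eigenvector v of λ).

  λ = -2: largest Jordan block has size 2, contributing (x + 2)^2

So m_A(x) = (x + 2)^2 = x^2 + 4*x + 4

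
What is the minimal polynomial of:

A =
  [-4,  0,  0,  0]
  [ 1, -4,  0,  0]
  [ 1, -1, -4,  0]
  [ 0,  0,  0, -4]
x^3 + 12*x^2 + 48*x + 64

The characteristic polynomial is χ_A(x) = (x + 4)^4, so the eigenvalues are known. The minimal polynomial is
  m_A(x) = Π_λ (x − λ)^{k_λ}
where k_λ is the size of the *largest* Jordan block for λ (equivalently, the smallest k with (A − λI)^k v = 0 for every generalised eigenvector v of λ).

  λ = -4: largest Jordan block has size 3, contributing (x + 4)^3

So m_A(x) = (x + 4)^3 = x^3 + 12*x^2 + 48*x + 64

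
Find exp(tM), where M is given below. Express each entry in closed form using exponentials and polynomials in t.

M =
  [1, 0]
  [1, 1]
e^{tM} =
  [exp(t), 0]
  [t*exp(t), exp(t)]

Strategy: write M = P · J · P⁻¹ where J is a Jordan canonical form, so e^{tM} = P · e^{tJ} · P⁻¹, and e^{tJ} can be computed block-by-block.

M has Jordan form
J =
  [1, 1]
  [0, 1]
(up to reordering of blocks).

Per-block formulas:
  For a 2×2 Jordan block J_2(1): exp(t · J_2(1)) = e^(1t)·(I + t·N), where N is the 2×2 nilpotent shift.

After assembling e^{tJ} and conjugating by P, we get:

e^{tM} =
  [exp(t), 0]
  [t*exp(t), exp(t)]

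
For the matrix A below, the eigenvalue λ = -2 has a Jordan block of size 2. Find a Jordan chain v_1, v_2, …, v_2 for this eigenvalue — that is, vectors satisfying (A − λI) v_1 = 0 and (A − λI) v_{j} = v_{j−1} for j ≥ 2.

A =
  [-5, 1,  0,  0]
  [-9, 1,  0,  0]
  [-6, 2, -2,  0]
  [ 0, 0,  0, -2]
A Jordan chain for λ = -2 of length 2:
v_1 = (-3, -9, -6, 0)ᵀ
v_2 = (1, 0, 0, 0)ᵀ

Let N = A − (-2)·I. We want v_2 with N^2 v_2 = 0 but N^1 v_2 ≠ 0; then v_{j-1} := N · v_j for j = 2, …, 2.

Pick v_2 = (1, 0, 0, 0)ᵀ.
Then v_1 = N · v_2 = (-3, -9, -6, 0)ᵀ.

Sanity check: (A − (-2)·I) v_1 = (0, 0, 0, 0)ᵀ = 0. ✓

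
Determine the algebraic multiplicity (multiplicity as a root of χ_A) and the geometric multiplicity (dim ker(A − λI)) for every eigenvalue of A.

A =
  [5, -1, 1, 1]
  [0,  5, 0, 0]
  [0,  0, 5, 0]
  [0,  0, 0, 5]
λ = 5: alg = 4, geom = 3

Step 1 — factor the characteristic polynomial to read off the algebraic multiplicities:
  χ_A(x) = (x - 5)^4

Step 2 — compute geometric multiplicities via the rank-nullity identity g(λ) = n − rank(A − λI):
  rank(A − (5)·I) = 1, so dim ker(A − (5)·I) = n − 1 = 3

Summary:
  λ = 5: algebraic multiplicity = 4, geometric multiplicity = 3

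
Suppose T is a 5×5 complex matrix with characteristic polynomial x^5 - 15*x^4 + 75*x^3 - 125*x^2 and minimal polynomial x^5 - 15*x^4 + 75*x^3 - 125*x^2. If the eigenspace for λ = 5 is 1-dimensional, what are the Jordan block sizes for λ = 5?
Block sizes for λ = 5: [3]

Step 1 — from the characteristic polynomial, algebraic multiplicity of λ = 5 is 3. From dim ker(T − (5)·I) = 1, there are exactly 1 Jordan blocks for λ = 5.
Step 2 — from the minimal polynomial, the factor (x − 5)^3 tells us the largest block for λ = 5 has size 3.
Step 3 — with total size 3, 1 blocks, and largest block 3, the block sizes (in nonincreasing order) are [3].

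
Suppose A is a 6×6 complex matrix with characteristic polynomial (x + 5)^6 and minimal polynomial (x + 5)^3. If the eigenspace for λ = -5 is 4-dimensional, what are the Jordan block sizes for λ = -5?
Block sizes for λ = -5: [3, 1, 1, 1]

Step 1 — from the characteristic polynomial, algebraic multiplicity of λ = -5 is 6. From dim ker(A − (-5)·I) = 4, there are exactly 4 Jordan blocks for λ = -5.
Step 2 — from the minimal polynomial, the factor (x + 5)^3 tells us the largest block for λ = -5 has size 3.
Step 3 — with total size 6, 4 blocks, and largest block 3, the block sizes (in nonincreasing order) are [3, 1, 1, 1].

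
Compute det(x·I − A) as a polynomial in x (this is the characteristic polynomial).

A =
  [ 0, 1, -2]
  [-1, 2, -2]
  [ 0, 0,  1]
x^3 - 3*x^2 + 3*x - 1

Expanding det(x·I − A) (e.g. by cofactor expansion or by noting that A is similar to its Jordan form J, which has the same characteristic polynomial as A) gives
  χ_A(x) = x^3 - 3*x^2 + 3*x - 1
which factors as (x - 1)^3. The eigenvalues (with algebraic multiplicities) are λ = 1 with multiplicity 3.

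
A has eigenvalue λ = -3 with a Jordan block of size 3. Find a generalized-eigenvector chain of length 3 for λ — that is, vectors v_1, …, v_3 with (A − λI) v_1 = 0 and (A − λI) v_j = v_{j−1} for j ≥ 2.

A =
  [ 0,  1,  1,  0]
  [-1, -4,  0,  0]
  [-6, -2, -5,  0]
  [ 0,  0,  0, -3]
A Jordan chain for λ = -3 of length 3:
v_1 = (2, -2, -4, 0)ᵀ
v_2 = (3, -1, -6, 0)ᵀ
v_3 = (1, 0, 0, 0)ᵀ

Let N = A − (-3)·I. We want v_3 with N^3 v_3 = 0 but N^2 v_3 ≠ 0; then v_{j-1} := N · v_j for j = 3, …, 2.

Pick v_3 = (1, 0, 0, 0)ᵀ.
Then v_2 = N · v_3 = (3, -1, -6, 0)ᵀ.
Then v_1 = N · v_2 = (2, -2, -4, 0)ᵀ.

Sanity check: (A − (-3)·I) v_1 = (0, 0, 0, 0)ᵀ = 0. ✓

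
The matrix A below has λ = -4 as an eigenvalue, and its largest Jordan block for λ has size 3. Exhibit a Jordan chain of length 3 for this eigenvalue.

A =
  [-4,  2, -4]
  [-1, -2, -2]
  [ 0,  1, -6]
A Jordan chain for λ = -4 of length 3:
v_1 = (-2, -2, -1)ᵀ
v_2 = (0, -1, 0)ᵀ
v_3 = (1, 0, 0)ᵀ

Let N = A − (-4)·I. We want v_3 with N^3 v_3 = 0 but N^2 v_3 ≠ 0; then v_{j-1} := N · v_j for j = 3, …, 2.

Pick v_3 = (1, 0, 0)ᵀ.
Then v_2 = N · v_3 = (0, -1, 0)ᵀ.
Then v_1 = N · v_2 = (-2, -2, -1)ᵀ.

Sanity check: (A − (-4)·I) v_1 = (0, 0, 0)ᵀ = 0. ✓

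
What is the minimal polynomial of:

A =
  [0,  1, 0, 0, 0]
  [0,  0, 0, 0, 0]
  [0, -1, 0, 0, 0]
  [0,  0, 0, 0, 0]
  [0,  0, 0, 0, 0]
x^2

The characteristic polynomial is χ_A(x) = x^5, so the eigenvalues are known. The minimal polynomial is
  m_A(x) = Π_λ (x − λ)^{k_λ}
where k_λ is the size of the *largest* Jordan block for λ (equivalently, the smallest k with (A − λI)^k v = 0 for every generalised eigenvector v of λ).

  λ = 0: largest Jordan block has size 2, contributing (x − 0)^2

So m_A(x) = x^2 = x^2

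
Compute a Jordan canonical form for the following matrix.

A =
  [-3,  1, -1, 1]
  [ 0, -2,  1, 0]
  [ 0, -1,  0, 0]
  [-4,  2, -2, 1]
J_2(-1) ⊕ J_2(-1)

The characteristic polynomial is
  det(x·I − A) = x^4 + 4*x^3 + 6*x^2 + 4*x + 1 = (x + 1)^4

Eigenvalues and multiplicities (the geometric multiplicity of λ is n − rank(A − λI), which equals the number of Jordan blocks for λ):
  λ = -1: algebraic multiplicity = 4, geometric multiplicity = 2

Determining the block sizes for each eigenvalue:
  λ = -1: with am = 4 and gm = 2, the partition is not yet determined (e.g. several partitions of 4 into 2 parts exist). Let N = A − (-1)·I. Computing rank(N^1) = 2, rank(N^2) = 0; the number of blocks of size ≥ j is rank(N^{j−1}) − rank(N^j), giving [2, 2]. So we have 2 block(s) of size 2 → block sizes [2, 2]

Assembling the blocks gives a Jordan form
J =
  [-1,  1,  0,  0]
  [ 0, -1,  0,  0]
  [ 0,  0, -1,  1]
  [ 0,  0,  0, -1]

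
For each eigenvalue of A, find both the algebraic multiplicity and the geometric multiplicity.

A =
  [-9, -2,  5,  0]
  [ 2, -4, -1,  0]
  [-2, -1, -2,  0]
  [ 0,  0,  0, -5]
λ = -5: alg = 4, geom = 2

Step 1 — factor the characteristic polynomial to read off the algebraic multiplicities:
  χ_A(x) = (x + 5)^4

Step 2 — compute geometric multiplicities via the rank-nullity identity g(λ) = n − rank(A − λI):
  rank(A − (-5)·I) = 2, so dim ker(A − (-5)·I) = n − 2 = 2

Summary:
  λ = -5: algebraic multiplicity = 4, geometric multiplicity = 2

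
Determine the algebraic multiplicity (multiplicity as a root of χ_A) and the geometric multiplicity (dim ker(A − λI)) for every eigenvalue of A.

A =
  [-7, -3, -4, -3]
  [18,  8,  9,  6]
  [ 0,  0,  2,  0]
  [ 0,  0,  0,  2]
λ = -1: alg = 1, geom = 1; λ = 2: alg = 3, geom = 2

Step 1 — factor the characteristic polynomial to read off the algebraic multiplicities:
  χ_A(x) = (x - 2)^3*(x + 1)

Step 2 — compute geometric multiplicities via the rank-nullity identity g(λ) = n − rank(A − λI):
  rank(A − (-1)·I) = 3, so dim ker(A − (-1)·I) = n − 3 = 1
  rank(A − (2)·I) = 2, so dim ker(A − (2)·I) = n − 2 = 2

Summary:
  λ = -1: algebraic multiplicity = 1, geometric multiplicity = 1
  λ = 2: algebraic multiplicity = 3, geometric multiplicity = 2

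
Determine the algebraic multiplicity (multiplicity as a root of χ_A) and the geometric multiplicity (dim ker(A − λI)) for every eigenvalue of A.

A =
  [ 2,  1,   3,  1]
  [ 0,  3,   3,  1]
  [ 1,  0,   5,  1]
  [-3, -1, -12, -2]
λ = 2: alg = 4, geom = 2

Step 1 — factor the characteristic polynomial to read off the algebraic multiplicities:
  χ_A(x) = (x - 2)^4

Step 2 — compute geometric multiplicities via the rank-nullity identity g(λ) = n − rank(A − λI):
  rank(A − (2)·I) = 2, so dim ker(A − (2)·I) = n − 2 = 2

Summary:
  λ = 2: algebraic multiplicity = 4, geometric multiplicity = 2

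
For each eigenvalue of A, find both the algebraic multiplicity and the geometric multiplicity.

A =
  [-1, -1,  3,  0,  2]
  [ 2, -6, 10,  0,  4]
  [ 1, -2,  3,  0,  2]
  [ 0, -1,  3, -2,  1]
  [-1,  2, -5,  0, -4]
λ = -2: alg = 5, geom = 2

Step 1 — factor the characteristic polynomial to read off the algebraic multiplicities:
  χ_A(x) = (x + 2)^5

Step 2 — compute geometric multiplicities via the rank-nullity identity g(λ) = n − rank(A − λI):
  rank(A − (-2)·I) = 3, so dim ker(A − (-2)·I) = n − 3 = 2

Summary:
  λ = -2: algebraic multiplicity = 5, geometric multiplicity = 2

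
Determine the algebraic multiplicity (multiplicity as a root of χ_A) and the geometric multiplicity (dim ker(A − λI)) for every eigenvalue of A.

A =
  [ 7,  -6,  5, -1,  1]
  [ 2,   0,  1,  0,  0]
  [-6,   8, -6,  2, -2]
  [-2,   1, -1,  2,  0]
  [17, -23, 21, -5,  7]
λ = 2: alg = 5, geom = 2

Step 1 — factor the characteristic polynomial to read off the algebraic multiplicities:
  χ_A(x) = (x - 2)^5

Step 2 — compute geometric multiplicities via the rank-nullity identity g(λ) = n − rank(A − λI):
  rank(A − (2)·I) = 3, so dim ker(A − (2)·I) = n − 3 = 2

Summary:
  λ = 2: algebraic multiplicity = 5, geometric multiplicity = 2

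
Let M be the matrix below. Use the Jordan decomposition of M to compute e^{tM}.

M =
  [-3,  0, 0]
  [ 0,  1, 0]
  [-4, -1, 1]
e^{tM} =
  [exp(-3*t), 0, 0]
  [0, exp(t), 0]
  [-exp(t) + exp(-3*t), -t*exp(t), exp(t)]

Strategy: write M = P · J · P⁻¹ where J is a Jordan canonical form, so e^{tM} = P · e^{tJ} · P⁻¹, and e^{tJ} can be computed block-by-block.

M has Jordan form
J =
  [-3, 0, 0]
  [ 0, 1, 1]
  [ 0, 0, 1]
(up to reordering of blocks).

Per-block formulas:
  For a 1×1 block at λ = -3: exp(t · [-3]) = [e^(-3t)].
  For a 2×2 Jordan block J_2(1): exp(t · J_2(1)) = e^(1t)·(I + t·N), where N is the 2×2 nilpotent shift.

After assembling e^{tJ} and conjugating by P, we get:

e^{tM} =
  [exp(-3*t), 0, 0]
  [0, exp(t), 0]
  [-exp(t) + exp(-3*t), -t*exp(t), exp(t)]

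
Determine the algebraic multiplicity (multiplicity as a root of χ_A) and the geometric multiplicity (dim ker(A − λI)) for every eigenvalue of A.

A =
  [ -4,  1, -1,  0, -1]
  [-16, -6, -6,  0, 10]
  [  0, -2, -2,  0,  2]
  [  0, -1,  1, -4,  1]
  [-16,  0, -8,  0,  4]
λ = -4: alg = 4, geom = 3; λ = 4: alg = 1, geom = 1

Step 1 — factor the characteristic polynomial to read off the algebraic multiplicities:
  χ_A(x) = (x - 4)*(x + 4)^4

Step 2 — compute geometric multiplicities via the rank-nullity identity g(λ) = n − rank(A − λI):
  rank(A − (-4)·I) = 2, so dim ker(A − (-4)·I) = n − 2 = 3
  rank(A − (4)·I) = 4, so dim ker(A − (4)·I) = n − 4 = 1

Summary:
  λ = -4: algebraic multiplicity = 4, geometric multiplicity = 3
  λ = 4: algebraic multiplicity = 1, geometric multiplicity = 1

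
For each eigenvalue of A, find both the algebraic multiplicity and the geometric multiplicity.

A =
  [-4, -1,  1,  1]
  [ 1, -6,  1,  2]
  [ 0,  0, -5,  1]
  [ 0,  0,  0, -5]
λ = -5: alg = 4, geom = 2

Step 1 — factor the characteristic polynomial to read off the algebraic multiplicities:
  χ_A(x) = (x + 5)^4

Step 2 — compute geometric multiplicities via the rank-nullity identity g(λ) = n − rank(A − λI):
  rank(A − (-5)·I) = 2, so dim ker(A − (-5)·I) = n − 2 = 2

Summary:
  λ = -5: algebraic multiplicity = 4, geometric multiplicity = 2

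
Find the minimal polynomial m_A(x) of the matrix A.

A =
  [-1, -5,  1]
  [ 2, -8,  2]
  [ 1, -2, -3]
x^3 + 12*x^2 + 48*x + 64

The characteristic polynomial is χ_A(x) = (x + 4)^3, so the eigenvalues are known. The minimal polynomial is
  m_A(x) = Π_λ (x − λ)^{k_λ}
where k_λ is the size of the *largest* Jordan block for λ (equivalently, the smallest k with (A − λI)^k v = 0 for every generalised eigenvector v of λ).

  λ = -4: largest Jordan block has size 3, contributing (x + 4)^3

So m_A(x) = (x + 4)^3 = x^3 + 12*x^2 + 48*x + 64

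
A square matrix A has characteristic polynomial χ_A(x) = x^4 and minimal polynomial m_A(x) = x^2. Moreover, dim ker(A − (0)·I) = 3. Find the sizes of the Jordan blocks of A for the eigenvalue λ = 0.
Block sizes for λ = 0: [2, 1, 1]

Step 1 — from the characteristic polynomial, algebraic multiplicity of λ = 0 is 4. From dim ker(A − (0)·I) = 3, there are exactly 3 Jordan blocks for λ = 0.
Step 2 — from the minimal polynomial, the factor (x − 0)^2 tells us the largest block for λ = 0 has size 2.
Step 3 — with total size 4, 3 blocks, and largest block 2, the block sizes (in nonincreasing order) are [2, 1, 1].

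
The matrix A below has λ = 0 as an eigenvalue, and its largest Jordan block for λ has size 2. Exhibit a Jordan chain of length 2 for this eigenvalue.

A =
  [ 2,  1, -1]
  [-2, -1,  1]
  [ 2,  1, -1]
A Jordan chain for λ = 0 of length 2:
v_1 = (2, -2, 2)ᵀ
v_2 = (1, 0, 0)ᵀ

Let N = A − (0)·I. We want v_2 with N^2 v_2 = 0 but N^1 v_2 ≠ 0; then v_{j-1} := N · v_j for j = 2, …, 2.

Pick v_2 = (1, 0, 0)ᵀ.
Then v_1 = N · v_2 = (2, -2, 2)ᵀ.

Sanity check: (A − (0)·I) v_1 = (0, 0, 0)ᵀ = 0. ✓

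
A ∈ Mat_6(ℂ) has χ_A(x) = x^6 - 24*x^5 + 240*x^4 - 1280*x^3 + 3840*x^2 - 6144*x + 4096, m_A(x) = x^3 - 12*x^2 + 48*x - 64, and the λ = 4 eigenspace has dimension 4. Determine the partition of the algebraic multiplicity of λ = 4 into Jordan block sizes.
Block sizes for λ = 4: [3, 1, 1, 1]

Step 1 — from the characteristic polynomial, algebraic multiplicity of λ = 4 is 6. From dim ker(A − (4)·I) = 4, there are exactly 4 Jordan blocks for λ = 4.
Step 2 — from the minimal polynomial, the factor (x − 4)^3 tells us the largest block for λ = 4 has size 3.
Step 3 — with total size 6, 4 blocks, and largest block 3, the block sizes (in nonincreasing order) are [3, 1, 1, 1].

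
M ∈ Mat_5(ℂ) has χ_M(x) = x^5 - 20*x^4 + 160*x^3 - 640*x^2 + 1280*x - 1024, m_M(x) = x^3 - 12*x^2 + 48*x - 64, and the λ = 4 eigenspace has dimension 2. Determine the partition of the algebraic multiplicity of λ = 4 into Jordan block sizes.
Block sizes for λ = 4: [3, 2]

Step 1 — from the characteristic polynomial, algebraic multiplicity of λ = 4 is 5. From dim ker(M − (4)·I) = 2, there are exactly 2 Jordan blocks for λ = 4.
Step 2 — from the minimal polynomial, the factor (x − 4)^3 tells us the largest block for λ = 4 has size 3.
Step 3 — with total size 5, 2 blocks, and largest block 3, the block sizes (in nonincreasing order) are [3, 2].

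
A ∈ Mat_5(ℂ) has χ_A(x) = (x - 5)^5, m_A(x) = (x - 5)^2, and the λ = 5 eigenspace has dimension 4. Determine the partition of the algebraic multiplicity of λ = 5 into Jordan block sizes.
Block sizes for λ = 5: [2, 1, 1, 1]

Step 1 — from the characteristic polynomial, algebraic multiplicity of λ = 5 is 5. From dim ker(A − (5)·I) = 4, there are exactly 4 Jordan blocks for λ = 5.
Step 2 — from the minimal polynomial, the factor (x − 5)^2 tells us the largest block for λ = 5 has size 2.
Step 3 — with total size 5, 4 blocks, and largest block 2, the block sizes (in nonincreasing order) are [2, 1, 1, 1].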